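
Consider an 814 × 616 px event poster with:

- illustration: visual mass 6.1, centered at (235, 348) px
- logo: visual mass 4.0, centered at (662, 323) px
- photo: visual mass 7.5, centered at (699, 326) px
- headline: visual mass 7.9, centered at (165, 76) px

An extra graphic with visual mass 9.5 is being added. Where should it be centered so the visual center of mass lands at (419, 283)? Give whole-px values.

With the extra graphic, Σw becomes 6.1 + 4.0 + 7.5 + 7.9 + 9.5 = 35.0.
Along x: (10627.5 + 9.5·x) / 35.0 = 419 (existing moment 6.1·235 + 4.0·662 + 7.5·699 + 7.9·165 = 10627.5) ⇒ x = (14665.0 − 10627.5) / 9.5 ≈ 425.00.
Along y: (6460.2 + 9.5·y) / 35.0 = 283 (existing moment 6.1·348 + 4.0·323 + 7.5·326 + 7.9·76 = 6460.2) ⇒ y = (9905.0 − 6460.2) / 9.5 ≈ 362.61.

(425, 363)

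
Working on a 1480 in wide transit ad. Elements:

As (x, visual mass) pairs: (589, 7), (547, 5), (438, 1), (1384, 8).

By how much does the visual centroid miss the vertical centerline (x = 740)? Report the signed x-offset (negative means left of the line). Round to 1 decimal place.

Weights sum to 7 + 5 + 1 + 8 = 21.
x: (7·589 + 5·547 + 1·438 + 8·1384) / 21 = 18368 / 21 ≈ 874.67
Offset from x = 740: 874.67 − 740 ≈ 134.67.

≈ 134.7 in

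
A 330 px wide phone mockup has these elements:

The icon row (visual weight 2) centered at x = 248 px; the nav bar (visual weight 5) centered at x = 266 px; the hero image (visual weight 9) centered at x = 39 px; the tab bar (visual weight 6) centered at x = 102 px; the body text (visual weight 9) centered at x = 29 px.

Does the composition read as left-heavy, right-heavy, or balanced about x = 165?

Weights sum to 2 + 5 + 9 + 6 + 9 = 31.
x: (2·248 + 5·266 + 9·39 + 6·102 + 9·29) / 31 = 3050 / 31 ≈ 98.39
Since 98.4 is left of 165, the composition reads left-heavy.

left-heavy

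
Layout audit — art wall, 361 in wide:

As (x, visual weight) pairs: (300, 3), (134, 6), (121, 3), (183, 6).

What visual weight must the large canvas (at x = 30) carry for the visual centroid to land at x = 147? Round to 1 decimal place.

w ≈ 4.4

Known weights sum to 3 + 6 + 3 + 6 = 18; their moment is 3·300 + 6·134 + 3·121 + 6·183 = 3165.
For the centroid to hit 147: (3165 + w·30) / (18 + w) = 147.
Solving: w = (147·18 − 3165) / (30 − 147) = -519 / -117 ≈ 4.44.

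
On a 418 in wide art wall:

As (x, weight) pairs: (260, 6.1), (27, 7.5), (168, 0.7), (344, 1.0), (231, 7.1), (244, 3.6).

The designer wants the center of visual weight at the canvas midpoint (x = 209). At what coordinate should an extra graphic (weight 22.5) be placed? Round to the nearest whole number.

x ≈ 239

New total weight: (6.1 + 7.5 + 0.7 + 1.0 + 7.1 + 3.6) + 22.5 = 48.5.
Along x: (4768.6 + 22.5·x) / 48.5 = 209 (existing moment 6.1·260 + 7.5·27 + 0.7·168 + 1.0·344 + 7.1·231 + 3.6·244 = 4768.6) ⇒ x = (10136.5 − 4768.6) / 22.5 ≈ 238.57.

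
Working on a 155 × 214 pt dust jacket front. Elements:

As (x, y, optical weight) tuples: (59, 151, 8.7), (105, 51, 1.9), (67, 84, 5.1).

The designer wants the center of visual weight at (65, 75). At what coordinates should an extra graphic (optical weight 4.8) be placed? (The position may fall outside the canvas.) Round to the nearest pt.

After adding the extra graphic, total weight = 8.7 + 1.9 + 5.1 + 4.8 = 20.5.
Along x: (1054.5 + 4.8·x) / 20.5 = 65 (existing moment 8.7·59 + 1.9·105 + 5.1·67 = 1054.5) ⇒ x = (1332.5 − 1054.5) / 4.8 ≈ 57.92.
Along y: (1839.0 + 4.8·y) / 20.5 = 75 (existing moment 8.7·151 + 1.9·51 + 5.1·84 = 1839.0) ⇒ y = (1537.5 − 1839.0) / 4.8 ≈ -62.81.

(58, -63)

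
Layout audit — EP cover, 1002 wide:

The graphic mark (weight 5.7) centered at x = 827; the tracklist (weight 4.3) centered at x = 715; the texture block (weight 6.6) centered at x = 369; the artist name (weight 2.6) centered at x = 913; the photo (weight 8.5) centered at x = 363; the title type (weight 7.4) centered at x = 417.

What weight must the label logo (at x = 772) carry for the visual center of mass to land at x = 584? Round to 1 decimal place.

w ≈ 9.2

Known weights sum to 5.7 + 4.3 + 6.6 + 2.6 + 8.5 + 7.4 = 35.1; their moment is 5.7·827 + 4.3·715 + 6.6·369 + 2.6·913 + 8.5·363 + 7.4·417 = 18768.9.
Balance at x = 584 requires (18768.9 + w·772) / (35.1 + w) = 584.
Rearranging, w·(772 − 584) = 584·35.1 − 18768.9 = 1729.5, so w ≈ 1729.5/188 = 9.20.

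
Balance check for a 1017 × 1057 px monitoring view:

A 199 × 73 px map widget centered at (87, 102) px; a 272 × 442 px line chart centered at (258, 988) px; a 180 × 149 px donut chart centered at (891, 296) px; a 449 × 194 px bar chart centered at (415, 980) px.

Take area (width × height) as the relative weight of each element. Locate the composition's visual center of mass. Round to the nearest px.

(371, 859)

Taking area as weight: map widget 199·73 = 14527, line chart 272·442 = 120224, donut chart 180·149 = 26820, bar chart 449·194 = 87106. Sum 248677.
Σw·x = 14527·87 + 120224·258 + 26820·891 + 87106·415 = 92327251, so x̄ = 92327251/248677 ≈ 371.27.
Σw·y = 14527·102 + 120224·988 + 26820·296 + 87106·980 = 213565666, so ȳ = 213565666/248677 ≈ 858.81.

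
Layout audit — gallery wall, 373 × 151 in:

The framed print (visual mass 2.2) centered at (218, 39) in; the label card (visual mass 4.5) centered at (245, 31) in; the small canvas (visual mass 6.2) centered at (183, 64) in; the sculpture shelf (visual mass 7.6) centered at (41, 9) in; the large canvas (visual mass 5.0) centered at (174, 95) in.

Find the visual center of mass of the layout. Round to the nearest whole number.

(153, 46)

Total weight = 2.2 + 4.5 + 6.2 + 7.6 + 5.0 = 25.5.
Σw·x = 2.2·218 + 4.5·245 + 6.2·183 + 7.6·41 + 5.0·174 = 3898.3, so x̄ = 3898.3/25.5 ≈ 152.87.
Σw·y = 2.2·39 + 4.5·31 + 6.2·64 + 7.6·9 + 5.0·95 = 1165.5, so ȳ = 1165.5/25.5 ≈ 45.71.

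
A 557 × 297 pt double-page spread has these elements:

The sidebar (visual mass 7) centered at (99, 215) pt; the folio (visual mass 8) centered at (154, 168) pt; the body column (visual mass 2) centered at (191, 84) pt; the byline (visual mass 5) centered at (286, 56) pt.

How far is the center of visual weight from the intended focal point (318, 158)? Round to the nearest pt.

Total weight = 7 + 8 + 2 + 5 = 22.
Σw·x = 7·99 + 8·154 + 2·191 + 5·286 = 3737, so x̄ = 3737/22 ≈ 169.86.
Σw·y = 7·215 + 8·168 + 2·84 + 5·56 = 3297, so ȳ = 3297/22 ≈ 149.86.
Relative to (318, 158): Δ = (-148.14, -8.14); |Δ| = √(-148.14² + -8.14²) ≈ 148.36.

≈ 148 pt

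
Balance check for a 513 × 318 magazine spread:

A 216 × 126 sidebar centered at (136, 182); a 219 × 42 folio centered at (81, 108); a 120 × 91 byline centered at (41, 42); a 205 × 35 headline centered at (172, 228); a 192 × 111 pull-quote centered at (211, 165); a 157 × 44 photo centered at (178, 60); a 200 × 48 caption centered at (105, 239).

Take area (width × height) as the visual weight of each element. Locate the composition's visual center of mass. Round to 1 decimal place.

(139.3, 154.5)

Areas: sidebar 216·126 = 27216, folio 219·42 = 9198, byline 120·91 = 10920, headline 205·35 = 7175, pull-quote 192·111 = 21312, photo 157·44 = 6908, caption 200·48 = 9600. Total weight = 92329.
x: moment 12862690 / weight 92329 ≈ 139.31
Σw·y = 14266596; ȳ = 14266596/92329 ≈ 154.52.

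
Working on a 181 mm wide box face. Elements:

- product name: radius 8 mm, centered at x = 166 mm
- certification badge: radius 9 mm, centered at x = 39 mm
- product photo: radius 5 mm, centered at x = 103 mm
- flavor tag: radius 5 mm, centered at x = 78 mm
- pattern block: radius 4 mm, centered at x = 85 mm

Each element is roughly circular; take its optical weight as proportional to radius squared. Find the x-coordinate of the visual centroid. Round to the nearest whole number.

Weights ∝ r²: product name 8² = 64, certification badge 9² = 81, product photo 5² = 25, flavor tag 5² = 25, pattern block 4² = 16; Σw = 211.
x: (64·166 + 81·39 + 25·103 + 25·78 + 16·85) / 211 = 19668 / 211 ≈ 93.21

x ≈ 93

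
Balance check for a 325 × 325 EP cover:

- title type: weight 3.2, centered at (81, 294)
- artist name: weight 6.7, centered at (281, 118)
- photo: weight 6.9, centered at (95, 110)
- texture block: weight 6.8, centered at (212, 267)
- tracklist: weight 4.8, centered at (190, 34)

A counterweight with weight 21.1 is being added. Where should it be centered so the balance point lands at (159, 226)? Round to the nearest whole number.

After adding the counterweight, total weight = 3.2 + 6.7 + 6.9 + 6.8 + 4.8 + 21.1 = 49.5.
x: target moment 49.5×159 = 7870.5; current 3.2·81 + 6.7·281 + 6.9·95 + 6.8·212 + 4.8·190 = 5151.0; the counterweight supplies 2719.5, so x = 2719.5/21.1 ≈ 128.89.
y: target moment 49.5×226 = 11187.0; current 3.2·294 + 6.7·118 + 6.9·110 + 6.8·267 + 4.8·34 = 4469.2; the counterweight supplies 6717.8, so y = 6717.8/21.1 ≈ 318.38.

(129, 318)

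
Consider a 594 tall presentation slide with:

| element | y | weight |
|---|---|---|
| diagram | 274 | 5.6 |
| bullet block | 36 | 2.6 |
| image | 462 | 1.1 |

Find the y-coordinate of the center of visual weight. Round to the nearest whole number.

Total weight = 5.6 + 2.6 + 1.1 = 9.3.
y: (5.6·274 + 2.6·36 + 1.1·462) / 9.3 = 2136.2 / 9.3 ≈ 229.70

y ≈ 230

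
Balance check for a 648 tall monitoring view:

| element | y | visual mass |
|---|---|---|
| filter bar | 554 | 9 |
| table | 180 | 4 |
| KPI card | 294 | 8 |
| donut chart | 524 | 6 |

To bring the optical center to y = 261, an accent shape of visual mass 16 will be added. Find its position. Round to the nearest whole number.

y ≈ 1

With the accent shape, Σw becomes 9 + 4 + 8 + 6 + 16 = 43.
y: target moment 43×261 = 11223; current 9·554 + 4·180 + 8·294 + 6·524 = 11202; the accent shape supplies 21, so y = 21/16 ≈ 1.31.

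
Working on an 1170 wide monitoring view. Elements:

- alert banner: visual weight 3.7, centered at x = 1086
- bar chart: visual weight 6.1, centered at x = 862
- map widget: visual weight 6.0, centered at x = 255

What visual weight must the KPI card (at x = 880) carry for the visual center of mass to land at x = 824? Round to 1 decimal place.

w ≈ 39.5

Existing Σw = 15.8 (3.7 + 6.1 + 6.0); existing moment 3.7·1086 + 6.1·862 + 6.0·255 = 10806.4.
Balance at x = 824 requires (10806.4 + w·880) / (15.8 + w) = 824.
So w = (824·15.8 − 10806.4)/(880 − 824) = 2212.8/56 ≈ 39.51.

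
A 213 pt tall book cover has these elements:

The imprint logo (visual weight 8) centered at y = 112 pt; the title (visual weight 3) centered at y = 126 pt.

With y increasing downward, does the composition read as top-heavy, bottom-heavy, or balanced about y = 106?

Σw = 8 + 3 = 11.
Σw·y = 8·112 + 3·126 = 1274, so ȳ = 1274/11 ≈ 115.82.
Since 115.8 is below (larger y than) 106, the composition reads bottom-heavy.

bottom-heavy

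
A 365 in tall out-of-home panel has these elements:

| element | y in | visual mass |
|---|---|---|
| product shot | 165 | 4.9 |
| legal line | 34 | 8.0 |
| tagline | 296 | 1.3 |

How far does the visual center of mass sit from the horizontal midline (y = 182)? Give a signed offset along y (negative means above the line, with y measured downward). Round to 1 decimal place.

Weights sum to 4.9 + 8.0 + 1.3 = 14.2.
y: (4.9·165 + 8.0·34 + 1.3·296) / 14.2 = 1465.3 / 14.2 ≈ 103.19
Offset from y = 182: 103.19 − 182 ≈ -78.81.

≈ -78.8 in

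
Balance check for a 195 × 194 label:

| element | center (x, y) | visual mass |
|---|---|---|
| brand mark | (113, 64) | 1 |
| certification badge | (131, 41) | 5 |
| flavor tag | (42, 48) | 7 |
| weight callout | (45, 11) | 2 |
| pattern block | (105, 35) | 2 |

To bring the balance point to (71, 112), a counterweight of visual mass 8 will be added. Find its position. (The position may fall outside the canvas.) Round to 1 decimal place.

With the counterweight, Σw becomes 1 + 5 + 7 + 2 + 2 + 8 = 25.
x: target moment 25×71 = 1775; current 1·113 + 5·131 + 7·42 + 2·45 + 2·105 = 1362; the counterweight supplies 413, so x = 413/8 ≈ 51.62.
y: target moment 25×112 = 2800; current 1·64 + 5·41 + 7·48 + 2·11 + 2·35 = 697; the counterweight supplies 2103, so y = 2103/8 ≈ 262.88.

(51.6, 262.9)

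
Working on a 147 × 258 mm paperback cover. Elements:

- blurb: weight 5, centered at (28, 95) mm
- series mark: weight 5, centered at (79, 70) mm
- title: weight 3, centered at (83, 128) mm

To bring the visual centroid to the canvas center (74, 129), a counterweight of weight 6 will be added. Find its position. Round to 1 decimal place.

After adding the counterweight, total weight = 5 + 5 + 3 + 6 = 19.
x: target moment 19×74 = 1406; current 5·28 + 5·79 + 3·83 = 784; the counterweight supplies 622, so x = 622/6 ≈ 103.67.
y: target moment 19×129 = 2451; current 5·95 + 5·70 + 3·128 = 1209; the counterweight supplies 1242, so y = 1242/6 ≈ 207.00.

(103.7, 207.0)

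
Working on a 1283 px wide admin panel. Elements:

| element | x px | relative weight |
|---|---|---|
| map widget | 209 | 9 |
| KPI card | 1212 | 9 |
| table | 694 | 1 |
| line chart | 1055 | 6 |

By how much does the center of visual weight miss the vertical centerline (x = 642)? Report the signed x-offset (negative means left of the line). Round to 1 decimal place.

Total weight = 9 + 9 + 1 + 6 = 25.
x-moment: 9·209 + 9·1212 + 1·694 + 6·1055 = 19813; centroid 19813/25 ≈ 792.52.
Difference: 792.52 − 642 ≈ 150.52.

≈ 150.5 px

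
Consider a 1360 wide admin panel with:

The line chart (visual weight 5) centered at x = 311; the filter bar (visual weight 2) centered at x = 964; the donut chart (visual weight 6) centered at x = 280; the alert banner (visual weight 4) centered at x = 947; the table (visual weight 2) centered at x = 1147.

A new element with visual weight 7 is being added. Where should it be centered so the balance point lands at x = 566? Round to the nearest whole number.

x ≈ 496

After adding the new element, total weight = 5 + 2 + 6 + 4 + 2 + 7 = 26.
x: need Σw·x = 26·566 = 14716. Existing = 5·311 + 2·964 + 6·280 + 4·947 + 2·1147 = 11245. Remainder 3471 / 7 ≈ 495.86.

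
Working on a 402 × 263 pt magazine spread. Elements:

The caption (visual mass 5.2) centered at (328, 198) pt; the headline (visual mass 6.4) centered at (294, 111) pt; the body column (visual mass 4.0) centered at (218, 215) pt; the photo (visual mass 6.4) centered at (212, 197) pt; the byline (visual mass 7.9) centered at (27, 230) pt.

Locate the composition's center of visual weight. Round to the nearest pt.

(202, 190)

Weights sum to 5.2 + 6.4 + 4.0 + 6.4 + 7.9 = 29.9.
Σw·x = 5.2·328 + 6.4·294 + 4.0·218 + 6.4·212 + 7.9·27 = 6029.3, so x̄ = 6029.3/29.9 ≈ 201.65.
Σw·y = 5.2·198 + 6.4·111 + 4.0·215 + 6.4·197 + 7.9·230 = 5677.8, so ȳ = 5677.8/29.9 ≈ 189.89.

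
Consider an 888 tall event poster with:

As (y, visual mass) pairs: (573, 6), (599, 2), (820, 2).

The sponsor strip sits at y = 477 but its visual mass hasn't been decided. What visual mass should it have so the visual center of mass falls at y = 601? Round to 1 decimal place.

w ≈ 2.1

Known weights sum to 6 + 2 + 2 = 10; their moment is 6·573 + 2·599 + 2·820 = 6276.
Set Σw·y/Σw = 601: (6276 + 477w) = 601·(10 + w).
Rearranging, w·(477 − 601) = 601·10 − 6276 = -266, so w ≈ -266/-124 = 2.15.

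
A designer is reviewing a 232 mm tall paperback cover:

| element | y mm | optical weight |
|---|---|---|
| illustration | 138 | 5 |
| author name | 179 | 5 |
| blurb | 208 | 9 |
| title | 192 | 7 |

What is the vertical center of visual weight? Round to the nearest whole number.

Weights sum to 5 + 5 + 9 + 7 = 26.
y-moment: 5·138 + 5·179 + 9·208 + 7·192 = 4801; centroid 4801/26 ≈ 184.65.

y ≈ 185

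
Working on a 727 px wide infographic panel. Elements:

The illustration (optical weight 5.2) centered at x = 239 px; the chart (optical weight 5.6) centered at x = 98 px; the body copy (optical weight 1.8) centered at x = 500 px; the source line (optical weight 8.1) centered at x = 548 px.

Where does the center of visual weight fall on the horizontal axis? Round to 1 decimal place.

x ≈ 344.5

Weights sum to 5.2 + 5.6 + 1.8 + 8.1 = 20.7.
Σw·x = 5.2·239 + 5.6·98 + 1.8·500 + 8.1·548 = 7130.4, so x̄ = 7130.4/20.7 ≈ 344.46.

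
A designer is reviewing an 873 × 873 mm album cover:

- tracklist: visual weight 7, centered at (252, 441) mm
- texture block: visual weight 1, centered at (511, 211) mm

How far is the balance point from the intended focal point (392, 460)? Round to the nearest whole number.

Total weight = 7 + 1 = 8.
Σw·x = 7·252 + 1·511 = 2275, so x̄ = 2275/8 ≈ 284.38.
Σw·y = 7·441 + 1·211 = 3298, so ȳ = 3298/8 ≈ 412.25.
Offset from (392, 460): Δx ≈ -107.62, Δy ≈ -47.75; distance = √(Δx² + Δy²) ≈ 117.74.

≈ 118 mm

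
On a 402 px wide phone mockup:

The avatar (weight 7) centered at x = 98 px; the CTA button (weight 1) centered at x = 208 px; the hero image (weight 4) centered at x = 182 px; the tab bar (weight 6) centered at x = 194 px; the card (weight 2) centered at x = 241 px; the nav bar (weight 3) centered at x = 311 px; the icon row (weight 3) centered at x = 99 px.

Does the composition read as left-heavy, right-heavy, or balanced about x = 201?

left-heavy

Weights sum to 7 + 1 + 4 + 6 + 2 + 3 + 3 = 26.
x: (7·98 + 1·208 + 4·182 + 6·194 + 2·241 + 3·311 + 3·99) / 26 = 4498 / 26 ≈ 173.00
Since 173.0 is left of 201, the composition reads left-heavy.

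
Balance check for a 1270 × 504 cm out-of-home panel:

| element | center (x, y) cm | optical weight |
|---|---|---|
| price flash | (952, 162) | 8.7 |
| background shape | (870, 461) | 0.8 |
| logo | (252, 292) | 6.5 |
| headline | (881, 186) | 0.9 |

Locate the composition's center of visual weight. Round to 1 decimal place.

(675.1, 227.4)

Weights sum to 8.7 + 0.8 + 6.5 + 0.9 = 16.9.
x-moment: 8.7·952 + 0.8·870 + 6.5·252 + 0.9·881 = 11409.3; centroid 11409.3/16.9 ≈ 675.11.
y-moment: 8.7·162 + 0.8·461 + 6.5·292 + 0.9·186 = 3843.6; centroid 3843.6/16.9 ≈ 227.43.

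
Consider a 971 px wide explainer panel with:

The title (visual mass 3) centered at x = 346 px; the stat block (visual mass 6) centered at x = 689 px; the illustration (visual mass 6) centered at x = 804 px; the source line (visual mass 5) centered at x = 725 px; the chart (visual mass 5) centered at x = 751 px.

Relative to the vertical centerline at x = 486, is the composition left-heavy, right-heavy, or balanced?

Σw = 3 + 6 + 6 + 5 + 5 = 25.
Σw·x = 3·346 + 6·689 + 6·804 + 5·725 + 5·751 = 17376, so x̄ = 17376/25 ≈ 695.04.
695.0 lies right of the midline 486, so the layout is right-heavy.

right-heavy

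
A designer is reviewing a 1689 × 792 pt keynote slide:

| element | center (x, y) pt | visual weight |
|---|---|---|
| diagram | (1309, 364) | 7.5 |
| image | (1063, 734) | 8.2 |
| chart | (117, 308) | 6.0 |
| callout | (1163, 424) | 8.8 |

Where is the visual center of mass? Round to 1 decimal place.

Total weight = 7.5 + 8.2 + 6.0 + 8.8 = 30.5.
x-moment: 7.5·1309 + 8.2·1063 + 6.0·117 + 8.8·1163 = 29470.5; centroid 29470.5/30.5 ≈ 966.25.
y-moment: 7.5·364 + 8.2·734 + 6.0·308 + 8.8·424 = 14328.0; centroid 14328.0/30.5 ≈ 469.77.

(966.2, 469.8)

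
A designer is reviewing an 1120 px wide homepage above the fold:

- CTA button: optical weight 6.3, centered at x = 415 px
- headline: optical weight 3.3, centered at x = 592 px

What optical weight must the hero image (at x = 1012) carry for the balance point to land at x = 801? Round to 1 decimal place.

w ≈ 14.8

Fixed elements: Σw = 6.3 + 3.3 = 9.6, Σw·x = 6.3·415 + 3.3·592 = 4568.1.
Set Σw·x/Σw = 801: (4568.1 + 1012w) = 801·(9.6 + w).
So w = (801·9.6 − 4568.1)/(1012 − 801) = 3121.5/211 ≈ 14.79.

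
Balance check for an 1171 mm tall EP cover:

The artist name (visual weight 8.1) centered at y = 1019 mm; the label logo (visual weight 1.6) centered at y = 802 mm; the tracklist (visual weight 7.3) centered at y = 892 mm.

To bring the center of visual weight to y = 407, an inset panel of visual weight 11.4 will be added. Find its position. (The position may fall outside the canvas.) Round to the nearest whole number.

New total weight: (8.1 + 1.6 + 7.3) + 11.4 = 28.4.
y: need Σw·y = 28.4·407 = 11558.8. Existing = 8.1·1019 + 1.6·802 + 7.3·892 = 16048.7. Remainder -4489.9 / 11.4 ≈ -393.85.

y ≈ -394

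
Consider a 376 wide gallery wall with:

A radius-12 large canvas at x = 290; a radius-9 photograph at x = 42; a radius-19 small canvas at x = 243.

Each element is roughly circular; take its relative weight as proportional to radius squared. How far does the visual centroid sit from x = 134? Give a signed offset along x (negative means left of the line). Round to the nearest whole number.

Weights ∝ r²: large canvas 12² = 144, photograph 9² = 81, small canvas 19² = 361; Σw = 586.
Σw·x = 144·290 + 81·42 + 361·243 = 132885, so x̄ = 132885/586 ≈ 226.77.
Against x = 134, that's 226.77 − 134 = 92.77.

≈ 93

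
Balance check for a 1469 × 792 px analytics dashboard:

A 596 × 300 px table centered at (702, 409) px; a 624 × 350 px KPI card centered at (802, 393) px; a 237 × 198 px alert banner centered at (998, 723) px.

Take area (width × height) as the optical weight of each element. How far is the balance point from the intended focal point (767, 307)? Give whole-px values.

≈ 128 px

Areas: table 596·300 = 178800, KPI card 624·350 = 218400, alert banner 237·198 = 46926. Total weight = 444126.
x: (178800·702 + 218400·802 + 46926·998) / 444126 = 347506548 / 444126 ≈ 782.45
y: (178800·409 + 218400·393 + 46926·723) / 444126 = 192887898 / 444126 ≈ 434.31
Relative to (767, 307): Δ = (15.45, 127.31); |Δ| = √(15.45² + 127.31²) ≈ 128.24.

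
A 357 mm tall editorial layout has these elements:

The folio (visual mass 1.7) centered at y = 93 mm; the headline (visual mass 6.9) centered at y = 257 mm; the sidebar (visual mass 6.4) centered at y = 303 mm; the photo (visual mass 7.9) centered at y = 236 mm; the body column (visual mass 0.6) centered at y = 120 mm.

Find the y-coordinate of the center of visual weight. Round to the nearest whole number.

y ≈ 247

Σw = 1.7 + 6.9 + 6.4 + 7.9 + 0.6 = 23.5.
y: (1.7·93 + 6.9·257 + 6.4·303 + 7.9·236 + 0.6·120) / 23.5 = 5807.0 / 23.5 ≈ 247.11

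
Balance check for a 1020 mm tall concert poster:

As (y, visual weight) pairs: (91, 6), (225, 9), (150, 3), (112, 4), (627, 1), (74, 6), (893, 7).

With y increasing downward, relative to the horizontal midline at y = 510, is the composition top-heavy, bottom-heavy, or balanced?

top-heavy

Weights sum to 6 + 9 + 3 + 4 + 1 + 6 + 7 = 36.
y: moment 10791 / weight 36 ≈ 299.75
299.8 lies above (smaller y than) the midline 510, so the layout is top-heavy.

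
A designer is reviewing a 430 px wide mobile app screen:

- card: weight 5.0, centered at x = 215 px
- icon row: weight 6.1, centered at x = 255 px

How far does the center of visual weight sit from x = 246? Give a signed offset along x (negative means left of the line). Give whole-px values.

Σw = 5.0 + 6.1 = 11.1.
x-moment: 5.0·215 + 6.1·255 = 2630.5; centroid 2630.5/11.1 ≈ 236.98.
Against x = 246, that's 236.98 − 246 = -9.02.

≈ -9 px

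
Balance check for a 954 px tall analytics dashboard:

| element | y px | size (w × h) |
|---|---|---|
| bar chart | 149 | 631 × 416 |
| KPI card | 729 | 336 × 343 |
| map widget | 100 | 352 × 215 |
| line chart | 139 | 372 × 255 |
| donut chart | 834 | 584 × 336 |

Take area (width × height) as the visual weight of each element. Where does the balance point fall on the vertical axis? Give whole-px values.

Areas: bar chart 631·416 = 262496, KPI card 336·343 = 115248, map widget 352·215 = 75680, line chart 372·255 = 94860, donut chart 584·336 = 196224. Total weight = 744508.
y: (262496·149 + 115248·729 + 75680·100 + 94860·139 + 196224·834) / 744508 = 307532052 / 744508 ≈ 413.07

y ≈ 413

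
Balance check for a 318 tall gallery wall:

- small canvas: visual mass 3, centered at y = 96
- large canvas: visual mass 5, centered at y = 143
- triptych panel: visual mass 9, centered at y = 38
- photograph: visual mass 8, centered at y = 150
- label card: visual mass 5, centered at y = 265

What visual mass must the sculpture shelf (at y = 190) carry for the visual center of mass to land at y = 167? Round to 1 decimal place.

w ≈ 49.6

Fixed elements: Σw = 3 + 5 + 9 + 8 + 5 = 30, Σw·y = 3·96 + 5·143 + 9·38 + 8·150 + 5·265 = 3870.
Balance at y = 167 requires (3870 + w·190) / (30 + w) = 167.
So w = (167·30 − 3870)/(190 − 167) = 1140/23 ≈ 49.57.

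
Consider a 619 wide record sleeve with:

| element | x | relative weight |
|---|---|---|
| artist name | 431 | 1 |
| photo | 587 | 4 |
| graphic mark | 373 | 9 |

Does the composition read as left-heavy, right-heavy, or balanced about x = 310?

Weights sum to 1 + 4 + 9 = 14.
x: (1·431 + 4·587 + 9·373) / 14 = 6136 / 14 ≈ 438.29
Since 438.3 is right of 310, the composition reads right-heavy.

right-heavy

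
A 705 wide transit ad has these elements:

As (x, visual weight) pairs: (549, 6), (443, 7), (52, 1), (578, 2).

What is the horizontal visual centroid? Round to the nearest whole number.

Weights sum to 6 + 7 + 1 + 2 = 16.
Σw·x = 6·549 + 7·443 + 1·52 + 2·578 = 7603, so x̄ = 7603/16 ≈ 475.19.

x ≈ 475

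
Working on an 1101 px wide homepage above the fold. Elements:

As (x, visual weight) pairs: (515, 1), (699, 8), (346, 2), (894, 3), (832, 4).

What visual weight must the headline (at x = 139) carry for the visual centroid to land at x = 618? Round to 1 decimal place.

Fixed elements: Σw = 1 + 8 + 2 + 3 + 4 = 18, Σw·x = 1·515 + 8·699 + 2·346 + 3·894 + 4·832 = 12809.
For the centroid to hit 618: (12809 + w·139) / (18 + w) = 618.
Solving: w = (618·18 − 12809) / (139 − 618) = -1685 / -479 ≈ 3.52.

w ≈ 3.5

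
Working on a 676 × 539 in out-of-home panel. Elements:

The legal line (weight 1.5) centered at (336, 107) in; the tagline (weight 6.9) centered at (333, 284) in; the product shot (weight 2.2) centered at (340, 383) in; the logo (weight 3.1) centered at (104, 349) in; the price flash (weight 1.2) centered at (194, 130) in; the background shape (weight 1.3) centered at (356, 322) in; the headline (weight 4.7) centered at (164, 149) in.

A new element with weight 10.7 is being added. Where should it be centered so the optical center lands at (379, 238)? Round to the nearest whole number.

(620, 206)

New total weight: (1.5 + 6.9 + 2.2 + 3.1 + 1.2 + 1.3 + 4.7) + 10.7 = 31.6.
x: target moment 31.6×379 = 11976.4; current 1.5·336 + 6.9·333 + 2.2·340 + 3.1·104 + 1.2·194 + 1.3·356 + 4.7·164 = 5338.5; the new element supplies 6637.9, so x = 6637.9/10.7 ≈ 620.36.
y: target moment 31.6×238 = 7520.8; current 1.5·107 + 6.9·284 + 2.2·383 + 3.1·349 + 1.2·130 + 1.3·322 + 4.7·149 = 5319.5; the new element supplies 2201.3, so y = 2201.3/10.7 ≈ 205.73.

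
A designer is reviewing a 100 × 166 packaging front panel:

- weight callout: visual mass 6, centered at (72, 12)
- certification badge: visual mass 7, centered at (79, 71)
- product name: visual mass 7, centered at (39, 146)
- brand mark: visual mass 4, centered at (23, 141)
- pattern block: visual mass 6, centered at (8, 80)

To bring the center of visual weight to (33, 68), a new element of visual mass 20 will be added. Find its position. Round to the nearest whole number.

(13, 38)

New total weight: (6 + 7 + 7 + 4 + 6) + 20 = 50.
Along x: (1398 + 20·x) / 50 = 33 (existing moment 6·72 + 7·79 + 7·39 + 4·23 + 6·8 = 1398) ⇒ x = (1650 − 1398) / 20 ≈ 12.60.
Along y: (2635 + 20·y) / 50 = 68 (existing moment 6·12 + 7·71 + 7·146 + 4·141 + 6·80 = 2635) ⇒ y = (3400 − 2635) / 20 ≈ 38.25.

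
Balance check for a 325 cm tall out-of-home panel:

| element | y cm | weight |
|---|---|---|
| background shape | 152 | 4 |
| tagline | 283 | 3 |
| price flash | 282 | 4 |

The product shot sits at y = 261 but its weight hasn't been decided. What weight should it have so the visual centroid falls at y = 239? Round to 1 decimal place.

w ≈ 2.0

Known weights sum to 4 + 3 + 4 = 11; their moment is 4·152 + 3·283 + 4·282 = 2585.
Set Σw·y/Σw = 239: (2585 + 261w) = 239·(11 + w).
So w = (239·11 − 2585)/(261 − 239) = 44/22 ≈ 2.00.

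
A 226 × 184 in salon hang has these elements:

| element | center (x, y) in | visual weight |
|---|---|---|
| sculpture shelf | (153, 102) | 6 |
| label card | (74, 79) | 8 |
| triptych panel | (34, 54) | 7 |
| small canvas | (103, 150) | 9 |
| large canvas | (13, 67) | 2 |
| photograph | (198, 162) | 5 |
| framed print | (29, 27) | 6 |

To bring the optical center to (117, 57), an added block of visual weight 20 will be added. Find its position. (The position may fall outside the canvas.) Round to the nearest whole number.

With the added block, Σw becomes 6 + 8 + 7 + 9 + 2 + 5 + 6 + 20 = 63.
x: target moment 63×117 = 7371; current 6·153 + 8·74 + 7·34 + 9·103 + 2·13 + 5·198 + 6·29 = 3865; the added block supplies 3506, so x = 3506/20 ≈ 175.30.
y: target moment 63×57 = 3591; current 6·102 + 8·79 + 7·54 + 9·150 + 2·67 + 5·162 + 6·27 = 4078; the added block supplies -487, so y = -487/20 ≈ -24.35.

(175, -24)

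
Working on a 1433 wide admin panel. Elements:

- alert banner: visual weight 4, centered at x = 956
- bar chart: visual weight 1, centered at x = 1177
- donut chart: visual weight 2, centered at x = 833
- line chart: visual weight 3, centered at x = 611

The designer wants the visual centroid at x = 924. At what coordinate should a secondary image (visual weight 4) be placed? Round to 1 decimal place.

x ≈ 1109.0

New total weight: (4 + 1 + 2 + 3) + 4 = 14.
x: target moment 14×924 = 12936; current 4·956 + 1·1177 + 2·833 + 3·611 = 8500; the secondary image supplies 4436, so x = 4436/4 ≈ 1109.00.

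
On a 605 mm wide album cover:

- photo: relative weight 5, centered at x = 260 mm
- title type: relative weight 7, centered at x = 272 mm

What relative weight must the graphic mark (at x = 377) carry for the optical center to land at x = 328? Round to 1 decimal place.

w ≈ 14.9

Existing Σw = 12 (5 + 7); existing moment 5·260 + 7·272 = 3204.
Set Σw·x/Σw = 328: (3204 + 377w) = 328·(12 + w).
Rearranging, w·(377 − 328) = 328·12 − 3204 = 732, so w ≈ 732/49 = 14.94.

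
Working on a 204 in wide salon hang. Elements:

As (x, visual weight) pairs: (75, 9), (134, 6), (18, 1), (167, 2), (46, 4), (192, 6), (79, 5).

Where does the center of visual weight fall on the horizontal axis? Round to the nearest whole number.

Total weight = 9 + 6 + 1 + 2 + 4 + 6 + 5 = 33.
Σw·x = 3562; x̄ = 3562/33 ≈ 107.94.

x ≈ 108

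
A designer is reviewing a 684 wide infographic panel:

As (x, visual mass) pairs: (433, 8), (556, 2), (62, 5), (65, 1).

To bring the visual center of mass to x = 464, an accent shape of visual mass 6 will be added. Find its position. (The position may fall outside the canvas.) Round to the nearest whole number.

New total weight: (8 + 2 + 5 + 1) + 6 = 22.
x: target moment 22×464 = 10208; current 8·433 + 2·556 + 5·62 + 1·65 = 4951; the accent shape supplies 5257, so x = 5257/6 ≈ 876.17.

x ≈ 876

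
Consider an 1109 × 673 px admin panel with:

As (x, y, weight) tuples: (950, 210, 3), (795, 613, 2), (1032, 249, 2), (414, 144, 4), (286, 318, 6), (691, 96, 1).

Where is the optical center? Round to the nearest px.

Weights sum to 3 + 2 + 2 + 4 + 6 + 1 = 18.
Σw·x = 10567; x̄ = 10567/18 ≈ 587.06.
y: moment 4934 / weight 18 ≈ 274.11

(587, 274)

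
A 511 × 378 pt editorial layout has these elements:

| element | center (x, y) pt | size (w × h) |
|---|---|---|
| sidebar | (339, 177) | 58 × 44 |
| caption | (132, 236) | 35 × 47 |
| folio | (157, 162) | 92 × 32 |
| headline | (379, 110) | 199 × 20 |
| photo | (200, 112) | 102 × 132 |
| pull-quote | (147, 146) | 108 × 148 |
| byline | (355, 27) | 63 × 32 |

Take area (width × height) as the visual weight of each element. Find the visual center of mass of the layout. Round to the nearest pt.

Taking area as weight: sidebar 58·44 = 2552, caption 35·47 = 1645, folio 92·32 = 2944, headline 199·20 = 3980, photo 102·132 = 13464, pull-quote 108·148 = 15984, byline 63·32 = 2016. Sum 42585.
Σw·x = 8811024; x̄ = 8811024/42585 ≈ 206.90.
y: moment 5650716 / weight 42585 ≈ 132.69

(207, 133)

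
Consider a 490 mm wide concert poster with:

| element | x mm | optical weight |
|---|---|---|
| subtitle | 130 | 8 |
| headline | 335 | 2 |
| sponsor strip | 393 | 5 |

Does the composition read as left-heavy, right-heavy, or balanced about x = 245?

Weights sum to 8 + 2 + 5 = 15.
x: (8·130 + 2·335 + 5·393) / 15 = 3675 / 15 ≈ 245.00
The centroid 245.00 matches the midline at 245, so the layout is balanced.

balanced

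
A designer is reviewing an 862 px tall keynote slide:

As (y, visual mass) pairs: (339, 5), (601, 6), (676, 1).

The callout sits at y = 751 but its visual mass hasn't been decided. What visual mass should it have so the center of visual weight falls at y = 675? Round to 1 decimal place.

w ≈ 27.9

Existing Σw = 12 (5 + 6 + 1); existing moment 5·339 + 6·601 + 1·676 = 5977.
Set Σw·y/Σw = 675: (5977 + 751w) = 675·(12 + w).
So w = (675·12 − 5977)/(751 − 675) = 2123/76 ≈ 27.93.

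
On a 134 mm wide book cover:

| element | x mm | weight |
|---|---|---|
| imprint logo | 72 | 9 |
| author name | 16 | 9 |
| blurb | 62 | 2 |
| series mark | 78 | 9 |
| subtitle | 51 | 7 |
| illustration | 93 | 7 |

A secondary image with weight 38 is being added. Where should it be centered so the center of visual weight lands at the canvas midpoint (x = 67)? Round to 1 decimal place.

x ≈ 73.7

After adding the secondary image, total weight = 9 + 9 + 2 + 9 + 7 + 7 + 38 = 81.
x: need Σw·x = 81·67 = 5427. Existing = 9·72 + 9·16 + 2·62 + 9·78 + 7·51 + 7·93 = 2626. Remainder 2801 / 38 ≈ 73.71.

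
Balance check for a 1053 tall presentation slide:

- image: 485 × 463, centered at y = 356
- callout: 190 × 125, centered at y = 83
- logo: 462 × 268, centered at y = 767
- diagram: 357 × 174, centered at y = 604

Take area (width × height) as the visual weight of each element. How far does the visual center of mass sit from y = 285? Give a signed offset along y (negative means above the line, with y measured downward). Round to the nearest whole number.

Taking area as weight: image 485·463 = 224555, callout 190·125 = 23750, logo 462·268 = 123816, diagram 357·174 = 62118. Sum 434239.
Σw·y = 224555·356 + 23750·83 + 123816·767 + 62118·604 = 214398974, so ȳ = 214398974/434239 ≈ 493.73.
Offset from y = 285: 493.73 − 285 ≈ 208.73.

≈ 209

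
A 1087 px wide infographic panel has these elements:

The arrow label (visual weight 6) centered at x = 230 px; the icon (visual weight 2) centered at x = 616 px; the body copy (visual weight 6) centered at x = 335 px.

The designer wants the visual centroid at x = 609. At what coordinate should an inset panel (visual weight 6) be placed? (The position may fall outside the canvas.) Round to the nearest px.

x ≈ 1260

New total weight: (6 + 2 + 6) + 6 = 20.
x: target moment 20×609 = 12180; current 6·230 + 2·616 + 6·335 = 4622; the inset panel supplies 7558, so x = 7558/6 ≈ 1259.67.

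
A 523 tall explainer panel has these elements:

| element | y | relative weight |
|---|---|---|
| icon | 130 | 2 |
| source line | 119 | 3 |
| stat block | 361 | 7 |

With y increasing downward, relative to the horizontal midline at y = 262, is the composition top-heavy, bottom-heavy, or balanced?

Σw = 2 + 3 + 7 = 12.
y: (2·130 + 3·119 + 7·361) / 12 = 3144 / 12 ≈ 262.00
That equals the midline 262 — balanced.

balanced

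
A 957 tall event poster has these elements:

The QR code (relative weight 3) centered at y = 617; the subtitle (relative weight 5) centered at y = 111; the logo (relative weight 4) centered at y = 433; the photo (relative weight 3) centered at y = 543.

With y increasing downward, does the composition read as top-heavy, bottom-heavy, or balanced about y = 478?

Σw = 3 + 5 + 4 + 3 = 15.
y: (3·617 + 5·111 + 4·433 + 3·543) / 15 = 5767 / 15 ≈ 384.47
384.5 vs midline 478 → top-heavy.

top-heavy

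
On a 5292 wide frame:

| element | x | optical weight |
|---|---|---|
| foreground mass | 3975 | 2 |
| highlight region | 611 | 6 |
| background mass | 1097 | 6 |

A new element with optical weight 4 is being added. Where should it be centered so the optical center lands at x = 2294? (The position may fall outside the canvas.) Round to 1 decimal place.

x ≈ 5773.5

With the new element, Σw becomes 2 + 6 + 6 + 4 = 18.
x: target moment 18×2294 = 41292; current 2·3975 + 6·611 + 6·1097 = 18198; the new element supplies 23094, so x = 23094/4 ≈ 5773.50.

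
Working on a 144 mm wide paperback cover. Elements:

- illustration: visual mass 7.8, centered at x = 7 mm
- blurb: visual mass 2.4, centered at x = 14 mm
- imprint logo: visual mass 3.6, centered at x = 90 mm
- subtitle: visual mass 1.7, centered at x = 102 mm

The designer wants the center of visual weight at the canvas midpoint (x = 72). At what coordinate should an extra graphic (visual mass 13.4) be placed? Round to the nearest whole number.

x ≈ 112

With the extra graphic, Σw becomes 7.8 + 2.4 + 3.6 + 1.7 + 13.4 = 28.9.
x: need Σw·x = 28.9·72 = 2080.8. Existing = 7.8·7 + 2.4·14 + 3.6·90 + 1.7·102 = 585.6. Remainder 1495.2 / 13.4 ≈ 111.58.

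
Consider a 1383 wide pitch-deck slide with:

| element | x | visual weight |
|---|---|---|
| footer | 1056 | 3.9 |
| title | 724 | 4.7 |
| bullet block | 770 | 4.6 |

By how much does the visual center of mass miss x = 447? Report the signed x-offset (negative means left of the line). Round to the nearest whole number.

Σw = 3.9 + 4.7 + 4.6 = 13.2.
Σw·x = 3.9·1056 + 4.7·724 + 4.6·770 = 11063.2, so x̄ = 11063.2/13.2 ≈ 838.12.
Against x = 447, that's 838.12 − 447 = 391.12.

≈ 391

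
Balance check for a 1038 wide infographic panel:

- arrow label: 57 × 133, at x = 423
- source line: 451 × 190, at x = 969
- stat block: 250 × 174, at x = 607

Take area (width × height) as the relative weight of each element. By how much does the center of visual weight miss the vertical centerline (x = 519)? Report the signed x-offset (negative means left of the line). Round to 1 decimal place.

Areas: arrow label 57·133 = 7581, source line 451·190 = 85690, stat block 250·174 = 43500. Total weight = 136771.
x-moment: 7581·423 + 85690·969 + 43500·607 = 112644873; centroid 112644873/136771 ≈ 823.60.
Offset from x = 519: 823.60 − 519 ≈ 304.60.

≈ 304.6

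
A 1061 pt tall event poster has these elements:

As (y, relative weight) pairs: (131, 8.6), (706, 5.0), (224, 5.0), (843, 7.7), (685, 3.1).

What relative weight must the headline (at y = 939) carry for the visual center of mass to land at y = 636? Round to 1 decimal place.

w ≈ 14.2

Existing Σw = 29.4 (8.6 + 5.0 + 5.0 + 7.7 + 3.1); existing moment 8.6·131 + 5.0·706 + 5.0·224 + 7.7·843 + 3.1·685 = 14391.2.
For the centroid to hit 636: (14391.2 + w·939) / (29.4 + w) = 636.
So w = (636·29.4 − 14391.2)/(939 − 636) = 4307.2/303 ≈ 14.22.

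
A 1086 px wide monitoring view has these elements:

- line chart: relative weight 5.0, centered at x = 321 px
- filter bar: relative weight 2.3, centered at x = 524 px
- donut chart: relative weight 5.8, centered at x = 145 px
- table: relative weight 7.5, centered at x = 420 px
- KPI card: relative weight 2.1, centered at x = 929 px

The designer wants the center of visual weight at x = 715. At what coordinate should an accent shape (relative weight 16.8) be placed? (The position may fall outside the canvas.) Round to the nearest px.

New total weight: (5.0 + 2.3 + 5.8 + 7.5 + 2.1) + 16.8 = 39.5.
x: target moment 39.5×715 = 28242.5; current 5.0·321 + 2.3·524 + 5.8·145 + 7.5·420 + 2.1·929 = 8752.1; the accent shape supplies 19490.4, so x = 19490.4/16.8 ≈ 1160.14.

x ≈ 1160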